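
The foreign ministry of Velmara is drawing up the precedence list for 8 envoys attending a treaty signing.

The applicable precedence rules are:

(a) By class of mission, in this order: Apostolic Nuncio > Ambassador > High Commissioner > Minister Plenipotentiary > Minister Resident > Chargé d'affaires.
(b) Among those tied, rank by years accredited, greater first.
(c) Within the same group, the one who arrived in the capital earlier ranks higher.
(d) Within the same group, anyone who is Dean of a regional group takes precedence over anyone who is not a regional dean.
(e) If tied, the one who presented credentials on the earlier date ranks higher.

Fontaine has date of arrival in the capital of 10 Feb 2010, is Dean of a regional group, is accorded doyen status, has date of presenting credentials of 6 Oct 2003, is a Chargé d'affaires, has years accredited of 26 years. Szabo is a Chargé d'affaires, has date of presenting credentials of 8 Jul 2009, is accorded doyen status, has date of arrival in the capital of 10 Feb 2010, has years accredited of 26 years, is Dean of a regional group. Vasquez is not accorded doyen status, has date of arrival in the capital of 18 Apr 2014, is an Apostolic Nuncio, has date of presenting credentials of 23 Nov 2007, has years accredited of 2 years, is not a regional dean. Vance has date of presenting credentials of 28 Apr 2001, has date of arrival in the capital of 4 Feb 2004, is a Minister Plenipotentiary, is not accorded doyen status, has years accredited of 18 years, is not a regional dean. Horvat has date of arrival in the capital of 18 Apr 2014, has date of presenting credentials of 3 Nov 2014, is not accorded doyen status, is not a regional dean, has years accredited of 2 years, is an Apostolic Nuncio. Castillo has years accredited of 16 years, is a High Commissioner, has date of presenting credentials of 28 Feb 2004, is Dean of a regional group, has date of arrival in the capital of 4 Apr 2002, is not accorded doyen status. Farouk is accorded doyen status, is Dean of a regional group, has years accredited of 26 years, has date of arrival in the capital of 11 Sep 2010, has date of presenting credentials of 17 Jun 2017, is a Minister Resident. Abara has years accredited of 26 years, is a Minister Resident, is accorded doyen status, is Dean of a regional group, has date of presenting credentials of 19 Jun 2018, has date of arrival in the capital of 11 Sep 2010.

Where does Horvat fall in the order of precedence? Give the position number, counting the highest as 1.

2

By class of mission: Vasquez and Horvat (Apostolic Nuncio); then Castillo (High Commissioner); then Vance (Minister Plenipotentiary); then Farouk and Abara (Minister Resident); then Fontaine and Szabo (Chargé d'affaires).
Vasquez and Horvat both have years accredited 2 years, so the next rule applies.
Vasquez and Horvat both have date of arrival in the capital 18 Apr 2014, so the next rule applies.
Vasquez and Horvat are each not a regional dean, so the next rule applies.
Among Vasquez and Horvat, by date of presenting credentials (earlier first): Vasquez (23 Nov 2007) before Horvat (3 Nov 2014).
Farouk and Abara both have years accredited 26 years, so the next rule applies.
Farouk and Abara both have date of arrival in the capital 11 Sep 2010, so the next rule applies.
Farouk and Abara are each Dean of a regional group, so the next rule applies.
Among Farouk and Abara, by date of presenting credentials (earlier first): Farouk (17 Jun 2017) before Abara (19 Jun 2018).
Fontaine and Szabo both have years accredited 26 years, so the next rule applies.
Fontaine and Szabo both have date of arrival in the capital 10 Feb 2010, so the next rule applies.
Fontaine and Szabo are each Dean of a regional group, so the next rule applies.
Among Fontaine and Szabo, by date of presenting credentials (earlier first): Fontaine (6 Oct 2003) before Szabo (8 Jul 2009).
Order: Vasquez, Horvat, Castillo, Vance, Farouk, Abara, Fontaine, Szabo. So position 2.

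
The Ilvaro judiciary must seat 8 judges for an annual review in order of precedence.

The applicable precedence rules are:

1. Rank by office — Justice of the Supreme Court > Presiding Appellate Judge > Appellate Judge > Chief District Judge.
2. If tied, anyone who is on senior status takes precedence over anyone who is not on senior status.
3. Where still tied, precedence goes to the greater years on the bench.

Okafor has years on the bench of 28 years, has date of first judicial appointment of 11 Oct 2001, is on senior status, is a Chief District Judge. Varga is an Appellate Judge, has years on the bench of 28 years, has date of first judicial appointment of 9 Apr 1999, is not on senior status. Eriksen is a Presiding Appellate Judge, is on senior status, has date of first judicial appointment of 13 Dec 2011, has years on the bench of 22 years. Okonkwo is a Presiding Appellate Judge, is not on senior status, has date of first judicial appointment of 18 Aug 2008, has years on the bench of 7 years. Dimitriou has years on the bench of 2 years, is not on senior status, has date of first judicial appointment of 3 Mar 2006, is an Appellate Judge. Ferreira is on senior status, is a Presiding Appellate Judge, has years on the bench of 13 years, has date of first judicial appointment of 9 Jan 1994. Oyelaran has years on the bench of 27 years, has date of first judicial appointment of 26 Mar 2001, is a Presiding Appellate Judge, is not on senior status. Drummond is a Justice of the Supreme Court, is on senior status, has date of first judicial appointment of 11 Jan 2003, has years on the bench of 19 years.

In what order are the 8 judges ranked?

Drummond, Eriksen, Ferreira, Oyelaran, Okonkwo, Varga, Dimitriou, Okafor

By office: Drummond (Justice of the Supreme Court); then Eriksen, Ferreira, Oyelaran and Okonkwo (Presiding Appellate Judge); then Varga and Dimitriou (Appellate Judge); then Okafor (Chief District Judge).
Among Eriksen, Ferreira, Oyelaran and Okonkwo, on senior status before not on senior status: Eriksen and Ferreira (on senior status) before Oyelaran and Okonkwo (not on senior status).
Among Eriksen and Ferreira, by years on the bench (higher first): Eriksen (22 years) before Ferreira (13 years).
Among Oyelaran and Okonkwo, by years on the bench (higher first): Oyelaran (27 years) before Okonkwo (7 years).
Varga and Dimitriou are each not on senior status, so the next rule applies.
Among Varga and Dimitriou, by years on the bench (higher first): Varga (28 years) before Dimitriou (2 years).
Full order: Drummond, Eriksen, Ferreira, Oyelaran, Okonkwo, Varga, Dimitriou, Okafor.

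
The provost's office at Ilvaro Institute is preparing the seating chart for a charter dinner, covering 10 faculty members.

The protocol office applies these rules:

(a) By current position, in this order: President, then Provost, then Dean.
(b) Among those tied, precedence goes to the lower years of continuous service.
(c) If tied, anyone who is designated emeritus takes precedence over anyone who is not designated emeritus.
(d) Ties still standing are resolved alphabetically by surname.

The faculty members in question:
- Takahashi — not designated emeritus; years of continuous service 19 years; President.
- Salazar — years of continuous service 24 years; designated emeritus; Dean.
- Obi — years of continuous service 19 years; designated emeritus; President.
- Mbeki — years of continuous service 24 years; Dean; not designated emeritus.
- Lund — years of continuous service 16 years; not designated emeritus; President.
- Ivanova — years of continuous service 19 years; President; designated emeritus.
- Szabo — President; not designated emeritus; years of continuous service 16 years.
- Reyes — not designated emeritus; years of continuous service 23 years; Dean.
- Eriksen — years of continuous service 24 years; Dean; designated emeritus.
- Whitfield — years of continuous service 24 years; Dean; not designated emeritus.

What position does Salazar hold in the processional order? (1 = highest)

By current position: Lund, Szabo, Ivanova, Obi and Takahashi (President); then Reyes, Eriksen, Salazar, Mbeki and Whitfield (Dean).
Among Lund, Szabo, Ivanova, Obi and Takahashi, by years of continuous service (lower first): Lund and Szabo (16 years) before Ivanova, Obi and Takahashi (19 years).
Lund and Szabo are each not designated emeritus, so the next rule applies.
Among Lund and Szabo, alphabetically by surname: Lund before Szabo.
Among Ivanova, Obi and Takahashi, designated emeritus before not designated emeritus: Ivanova and Obi (designated emeritus) before Takahashi (not designated emeritus).
Among Ivanova and Obi, alphabetically by surname: Ivanova before Obi.
Among Reyes, Eriksen, Salazar, Mbeki and Whitfield, by years of continuous service (lower first): Reyes (23 years) before Eriksen, Salazar, Mbeki and Whitfield (24 years).
Among Eriksen, Salazar, Mbeki and Whitfield, designated emeritus before not designated emeritus: Eriksen and Salazar (designated emeritus) before Mbeki and Whitfield (not designated emeritus).
Among Eriksen and Salazar, alphabetically by surname: Eriksen before Salazar.
Among Mbeki and Whitfield, alphabetically by surname: Mbeki before Whitfield.
Order: Lund, Szabo, Ivanova, Obi, Takahashi, Reyes, Eriksen, Salazar, Mbeki, Whitfield. So position 8.

8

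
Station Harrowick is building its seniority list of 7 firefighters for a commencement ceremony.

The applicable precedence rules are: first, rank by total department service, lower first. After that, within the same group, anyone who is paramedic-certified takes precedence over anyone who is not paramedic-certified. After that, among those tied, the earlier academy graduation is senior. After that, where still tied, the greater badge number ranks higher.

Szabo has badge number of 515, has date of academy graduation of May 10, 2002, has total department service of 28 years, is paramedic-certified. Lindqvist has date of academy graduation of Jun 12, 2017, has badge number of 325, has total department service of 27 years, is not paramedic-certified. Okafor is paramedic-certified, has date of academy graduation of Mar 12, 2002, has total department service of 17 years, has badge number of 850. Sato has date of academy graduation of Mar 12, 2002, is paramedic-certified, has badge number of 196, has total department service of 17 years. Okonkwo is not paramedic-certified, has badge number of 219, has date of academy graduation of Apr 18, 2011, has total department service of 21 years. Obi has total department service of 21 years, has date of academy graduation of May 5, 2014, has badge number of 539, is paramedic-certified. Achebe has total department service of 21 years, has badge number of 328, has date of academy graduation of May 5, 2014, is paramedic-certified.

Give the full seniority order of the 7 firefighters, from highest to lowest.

Okafor, Sato, Obi, Achebe, Okonkwo, Lindqvist, Szabo

By total department service (lower first): Okafor and Sato (both 17 years); then Obi, Achebe and Okonkwo (each 21 years); then Lindqvist (27 years); then Szabo (28 years).
Okafor and Sato are each paramedic-certified, so the next rule applies.
Okafor and Sato both have date of academy graduation Mar 12, 2002, so the next rule applies.
Among Okafor and Sato, by badge number (higher first): Okafor (850) before Sato (196).
Among Obi, Achebe and Okonkwo, paramedic-certified before not paramedic-certified: Obi and Achebe (paramedic-certified) before Okonkwo (not paramedic-certified).
Obi and Achebe both have date of academy graduation May 5, 2014, so the next rule applies.
Among Obi and Achebe, by badge number (higher first): Obi (539) before Achebe (328).
Full order: Okafor, Sato, Obi, Achebe, Okonkwo, Lindqvist, Szabo.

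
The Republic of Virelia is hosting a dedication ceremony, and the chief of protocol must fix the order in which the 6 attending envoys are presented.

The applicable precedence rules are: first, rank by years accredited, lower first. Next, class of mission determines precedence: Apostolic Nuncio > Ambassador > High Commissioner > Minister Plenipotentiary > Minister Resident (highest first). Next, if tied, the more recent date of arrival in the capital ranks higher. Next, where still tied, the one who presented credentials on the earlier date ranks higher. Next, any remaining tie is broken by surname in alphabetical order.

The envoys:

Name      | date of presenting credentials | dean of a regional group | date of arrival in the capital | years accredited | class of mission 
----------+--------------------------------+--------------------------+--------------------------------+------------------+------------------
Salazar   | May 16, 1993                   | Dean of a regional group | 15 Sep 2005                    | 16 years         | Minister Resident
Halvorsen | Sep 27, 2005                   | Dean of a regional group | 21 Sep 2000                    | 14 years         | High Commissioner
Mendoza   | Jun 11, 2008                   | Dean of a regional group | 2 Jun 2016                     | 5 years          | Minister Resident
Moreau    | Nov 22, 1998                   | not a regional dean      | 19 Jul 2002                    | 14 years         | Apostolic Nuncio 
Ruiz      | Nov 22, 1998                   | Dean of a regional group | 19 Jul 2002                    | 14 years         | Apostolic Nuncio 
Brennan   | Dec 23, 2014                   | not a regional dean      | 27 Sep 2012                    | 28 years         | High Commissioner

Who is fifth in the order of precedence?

Salazar

By years accredited (lower first): Mendoza (5 years); then Moreau, Ruiz and Halvorsen (each 14 years); then Salazar (16 years); then Brennan (28 years).
Among Moreau, Ruiz and Halvorsen, by class of mission: Moreau and Ruiz (Apostolic Nuncio) before Halvorsen (High Commissioner).
Moreau and Ruiz both have date of arrival in the capital 19 Jul 2002, so the next rule applies.
Moreau and Ruiz both have date of presenting credentials Nov 22, 1998, so the next rule applies.
Among Moreau and Ruiz, alphabetically by surname: Moreau before Ruiz.
Order: Mendoza, Moreau, Ruiz, Halvorsen, Salazar, Brennan.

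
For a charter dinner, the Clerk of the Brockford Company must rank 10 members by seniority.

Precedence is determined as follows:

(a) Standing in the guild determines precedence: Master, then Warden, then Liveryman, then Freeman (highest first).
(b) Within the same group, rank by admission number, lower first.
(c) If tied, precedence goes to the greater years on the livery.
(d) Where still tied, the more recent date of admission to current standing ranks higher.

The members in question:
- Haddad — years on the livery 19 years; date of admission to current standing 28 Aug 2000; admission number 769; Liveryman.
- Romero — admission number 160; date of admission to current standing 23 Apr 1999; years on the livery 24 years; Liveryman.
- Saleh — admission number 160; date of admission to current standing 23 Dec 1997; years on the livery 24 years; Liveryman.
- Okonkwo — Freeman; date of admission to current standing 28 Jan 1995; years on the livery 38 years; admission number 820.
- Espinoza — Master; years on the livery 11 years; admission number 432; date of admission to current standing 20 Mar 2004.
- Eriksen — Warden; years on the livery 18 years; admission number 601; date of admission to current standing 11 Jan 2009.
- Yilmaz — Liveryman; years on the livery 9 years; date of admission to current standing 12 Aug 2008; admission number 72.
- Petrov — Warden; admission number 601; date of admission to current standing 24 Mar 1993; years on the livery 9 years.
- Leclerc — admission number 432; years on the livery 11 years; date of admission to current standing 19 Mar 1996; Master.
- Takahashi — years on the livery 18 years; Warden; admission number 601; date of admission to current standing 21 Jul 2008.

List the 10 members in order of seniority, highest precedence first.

By standing in the guild: Espinoza and Leclerc (Master); then Eriksen, Takahashi and Petrov (Warden); then Yilmaz, Romero, Saleh and Haddad (Liveryman); then Okonkwo (Freeman).
Espinoza and Leclerc both have admission number 432, so the next rule applies.
Espinoza and Leclerc both have years on the livery 11 years, so the next rule applies.
Among Espinoza and Leclerc, by date of admission to current standing (later first): Espinoza (20 Mar 2004) before Leclerc (19 Mar 1996).
Eriksen, Takahashi and Petrov all have admission number 601, so the next rule applies.
Among Eriksen, Takahashi and Petrov, by years on the livery (higher first): Eriksen and Takahashi (18 years) before Petrov (9 years).
Among Eriksen and Takahashi, by date of admission to current standing (later first): Eriksen (11 Jan 2009) before Takahashi (21 Jul 2008).
Among Yilmaz, Romero, Saleh and Haddad, by admission number (lower first): Yilmaz (72) before Romero and Saleh (160) before Haddad (769).
Romero and Saleh both have years on the livery 24 years, so the next rule applies.
Among Romero and Saleh, by date of admission to current standing (later first): Romero (23 Apr 1999) before Saleh (23 Dec 1997).
Full order: Espinoza, Leclerc, Eriksen, Takahashi, Petrov, Yilmaz, Romero, Saleh, Haddad, Okonkwo.

Espinoza, Leclerc, Eriksen, Takahashi, Petrov, Yilmaz, Romero, Saleh, Haddad, Okonkwo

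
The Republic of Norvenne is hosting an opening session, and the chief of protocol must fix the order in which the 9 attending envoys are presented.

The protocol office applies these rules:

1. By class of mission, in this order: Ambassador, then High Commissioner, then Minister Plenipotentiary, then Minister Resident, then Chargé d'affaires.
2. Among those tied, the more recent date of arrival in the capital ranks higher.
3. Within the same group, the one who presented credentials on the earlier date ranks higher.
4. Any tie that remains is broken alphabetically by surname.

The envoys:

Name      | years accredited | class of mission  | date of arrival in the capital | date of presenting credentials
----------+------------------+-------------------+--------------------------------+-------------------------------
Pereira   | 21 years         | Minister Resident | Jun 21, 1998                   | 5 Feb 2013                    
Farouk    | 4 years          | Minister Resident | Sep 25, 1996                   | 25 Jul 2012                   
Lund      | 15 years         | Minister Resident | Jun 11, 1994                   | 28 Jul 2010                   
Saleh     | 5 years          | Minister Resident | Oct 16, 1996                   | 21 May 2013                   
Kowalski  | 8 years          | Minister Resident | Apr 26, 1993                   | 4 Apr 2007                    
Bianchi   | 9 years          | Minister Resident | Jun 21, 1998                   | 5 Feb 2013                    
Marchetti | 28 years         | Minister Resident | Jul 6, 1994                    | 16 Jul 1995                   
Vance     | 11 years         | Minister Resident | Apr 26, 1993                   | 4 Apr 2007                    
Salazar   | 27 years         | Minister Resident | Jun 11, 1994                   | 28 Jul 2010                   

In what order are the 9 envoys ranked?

By class of mission: Bianchi, Pereira, Saleh, Farouk, Marchetti, Lund, Salazar, Kowalski and Vance (Minister Resident).
Among Bianchi, Pereira, Saleh, Farouk, Marchetti, Lund, Salazar, Kowalski and Vance, by date of arrival in the capital (later first): Bianchi and Pereira (Jun 21, 1998) before Saleh (Oct 16, 1996) before Farouk (Sep 25, 1996) before Marchetti (Jul 6, 1994) before Lund and Salazar (Jun 11, 1994) before Kowalski and Vance (Apr 26, 1993).
Bianchi and Pereira both have date of presenting credentials 5 Feb 2013, so the next rule applies.
Among Bianchi and Pereira, alphabetically by surname: Bianchi before Pereira.
Lund and Salazar both have date of presenting credentials 28 Jul 2010, so the next rule applies.
Among Lund and Salazar, alphabetically by surname: Lund before Salazar.
Kowalski and Vance both have date of presenting credentials 4 Apr 2007, so the next rule applies.
Among Kowalski and Vance, alphabetically by surname: Kowalski before Vance.
Full order: Bianchi, Pereira, Saleh, Farouk, Marchetti, Lund, Salazar, Kowalski, Vance.

Bianchi, Pereira, Saleh, Farouk, Marchetti, Lund, Salazar, Kowalski, Vance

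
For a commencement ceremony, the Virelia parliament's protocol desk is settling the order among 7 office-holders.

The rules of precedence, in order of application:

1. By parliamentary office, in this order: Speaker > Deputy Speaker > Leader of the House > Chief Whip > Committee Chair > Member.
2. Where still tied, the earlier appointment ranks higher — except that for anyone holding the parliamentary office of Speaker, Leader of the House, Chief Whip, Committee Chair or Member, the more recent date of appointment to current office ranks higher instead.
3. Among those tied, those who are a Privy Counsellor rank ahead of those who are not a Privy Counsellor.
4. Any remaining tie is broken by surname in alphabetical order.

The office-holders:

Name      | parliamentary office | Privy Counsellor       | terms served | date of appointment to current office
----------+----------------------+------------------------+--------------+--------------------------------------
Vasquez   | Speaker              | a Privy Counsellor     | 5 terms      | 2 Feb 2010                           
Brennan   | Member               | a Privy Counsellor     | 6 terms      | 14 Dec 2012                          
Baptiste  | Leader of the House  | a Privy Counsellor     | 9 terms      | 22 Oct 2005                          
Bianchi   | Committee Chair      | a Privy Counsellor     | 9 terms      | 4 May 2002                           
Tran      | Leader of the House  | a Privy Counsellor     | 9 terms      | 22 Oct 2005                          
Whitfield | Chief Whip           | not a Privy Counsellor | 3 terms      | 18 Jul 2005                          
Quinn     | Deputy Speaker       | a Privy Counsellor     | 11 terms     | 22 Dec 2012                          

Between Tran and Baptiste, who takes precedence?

By parliamentary office: Vasquez (Speaker); then Quinn (Deputy Speaker); then Baptiste and Tran (Leader of the House); then Whitfield (Chief Whip); then Bianchi (Committee Chair); then Brennan (Member).
Baptiste and Tran both have date of appointment to current office 22 Oct 2005, so the next rule applies.
Baptiste and Tran are each a Privy Counsellor, so the next rule applies.
Among Baptiste and Tran, alphabetically by surname: Baptiste before Tran.
So Baptiste takes precedence.

Baptiste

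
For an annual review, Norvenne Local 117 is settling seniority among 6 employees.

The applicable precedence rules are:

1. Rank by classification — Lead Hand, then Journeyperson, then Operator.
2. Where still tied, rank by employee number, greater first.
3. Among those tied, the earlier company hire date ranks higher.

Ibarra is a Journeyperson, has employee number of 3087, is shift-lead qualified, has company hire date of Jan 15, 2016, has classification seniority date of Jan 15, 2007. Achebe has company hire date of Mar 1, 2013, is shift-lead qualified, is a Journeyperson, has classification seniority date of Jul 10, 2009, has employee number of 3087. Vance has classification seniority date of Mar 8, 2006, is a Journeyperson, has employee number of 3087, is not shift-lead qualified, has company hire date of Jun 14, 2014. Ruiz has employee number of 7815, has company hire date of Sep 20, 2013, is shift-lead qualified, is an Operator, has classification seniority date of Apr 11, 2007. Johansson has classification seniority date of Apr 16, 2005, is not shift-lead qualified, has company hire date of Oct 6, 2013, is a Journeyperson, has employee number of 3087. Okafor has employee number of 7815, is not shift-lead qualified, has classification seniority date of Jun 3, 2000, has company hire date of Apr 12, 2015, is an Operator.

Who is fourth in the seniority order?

Ibarra

By classification: Achebe, Johansson, Vance and Ibarra (Journeyperson); then Ruiz and Okafor (Operator).
Achebe, Johansson, Vance and Ibarra all have employee number 3087, so the next rule applies.
Among Achebe, Johansson, Vance and Ibarra, by company hire date (earlier first): Achebe (Mar 1, 2013) before Johansson (Oct 6, 2013) before Vance (Jun 14, 2014) before Ibarra (Jan 15, 2016).
Ruiz and Okafor both have employee number 7815, so the next rule applies.
Among Ruiz and Okafor, by company hire date (earlier first): Ruiz (Sep 20, 2013) before Okafor (Apr 12, 2015).
Order: Achebe, Johansson, Vance, Ibarra, Ruiz, Okafor.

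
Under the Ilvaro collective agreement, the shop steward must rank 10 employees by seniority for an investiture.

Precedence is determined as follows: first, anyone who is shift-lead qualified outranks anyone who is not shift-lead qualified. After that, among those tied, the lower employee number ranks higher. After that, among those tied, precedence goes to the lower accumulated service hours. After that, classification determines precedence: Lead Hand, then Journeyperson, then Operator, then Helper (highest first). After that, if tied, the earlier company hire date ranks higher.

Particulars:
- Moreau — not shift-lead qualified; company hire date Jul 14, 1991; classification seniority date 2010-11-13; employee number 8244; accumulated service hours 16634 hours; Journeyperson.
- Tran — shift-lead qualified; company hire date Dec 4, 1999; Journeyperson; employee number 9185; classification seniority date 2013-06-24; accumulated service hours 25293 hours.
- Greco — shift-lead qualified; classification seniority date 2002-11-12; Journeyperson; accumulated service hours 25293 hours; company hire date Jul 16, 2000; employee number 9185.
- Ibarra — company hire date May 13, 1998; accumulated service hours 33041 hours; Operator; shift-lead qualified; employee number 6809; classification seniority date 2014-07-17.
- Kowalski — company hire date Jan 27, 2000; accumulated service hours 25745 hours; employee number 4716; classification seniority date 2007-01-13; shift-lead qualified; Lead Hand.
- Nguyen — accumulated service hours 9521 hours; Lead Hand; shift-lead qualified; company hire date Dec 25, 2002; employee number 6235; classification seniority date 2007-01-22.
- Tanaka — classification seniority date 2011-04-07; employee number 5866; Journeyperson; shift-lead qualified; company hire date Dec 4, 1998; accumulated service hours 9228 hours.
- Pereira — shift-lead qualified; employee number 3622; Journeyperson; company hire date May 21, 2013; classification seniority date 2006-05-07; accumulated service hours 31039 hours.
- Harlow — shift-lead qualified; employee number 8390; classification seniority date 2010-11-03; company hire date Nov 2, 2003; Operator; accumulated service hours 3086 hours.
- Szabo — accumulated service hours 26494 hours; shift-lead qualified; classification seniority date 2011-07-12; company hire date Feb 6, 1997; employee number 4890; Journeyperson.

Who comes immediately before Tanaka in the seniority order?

By the first rule: Pereira, Kowalski, Szabo, Tanaka, Nguyen, Ibarra, Harlow, Tran and Greco (each shift-lead qualified); then Moreau (not shift-lead qualified).
Among Pereira, Kowalski, Szabo, Tanaka, Nguyen, Ibarra, Harlow, Tran and Greco, by employee number (lower first): Pereira (3622) before Kowalski (4716) before Szabo (4890) before Tanaka (5866) before Nguyen (6235) before Ibarra (6809) before Harlow (8390) before Tran and Greco (9185).
Tran and Greco both have accumulated service hours 25293 hours, so the next rule applies.
Tran and Greco are each Journeyperson, so the next rule applies.
Among Tran and Greco, by company hire date (earlier first): Tran (Dec 4, 1999) before Greco (Jul 16, 2000).
Order: Pereira, Kowalski, Szabo, Tanaka, Nguyen, Ibarra, Harlow, Tran, Greco, Moreau.

Szabo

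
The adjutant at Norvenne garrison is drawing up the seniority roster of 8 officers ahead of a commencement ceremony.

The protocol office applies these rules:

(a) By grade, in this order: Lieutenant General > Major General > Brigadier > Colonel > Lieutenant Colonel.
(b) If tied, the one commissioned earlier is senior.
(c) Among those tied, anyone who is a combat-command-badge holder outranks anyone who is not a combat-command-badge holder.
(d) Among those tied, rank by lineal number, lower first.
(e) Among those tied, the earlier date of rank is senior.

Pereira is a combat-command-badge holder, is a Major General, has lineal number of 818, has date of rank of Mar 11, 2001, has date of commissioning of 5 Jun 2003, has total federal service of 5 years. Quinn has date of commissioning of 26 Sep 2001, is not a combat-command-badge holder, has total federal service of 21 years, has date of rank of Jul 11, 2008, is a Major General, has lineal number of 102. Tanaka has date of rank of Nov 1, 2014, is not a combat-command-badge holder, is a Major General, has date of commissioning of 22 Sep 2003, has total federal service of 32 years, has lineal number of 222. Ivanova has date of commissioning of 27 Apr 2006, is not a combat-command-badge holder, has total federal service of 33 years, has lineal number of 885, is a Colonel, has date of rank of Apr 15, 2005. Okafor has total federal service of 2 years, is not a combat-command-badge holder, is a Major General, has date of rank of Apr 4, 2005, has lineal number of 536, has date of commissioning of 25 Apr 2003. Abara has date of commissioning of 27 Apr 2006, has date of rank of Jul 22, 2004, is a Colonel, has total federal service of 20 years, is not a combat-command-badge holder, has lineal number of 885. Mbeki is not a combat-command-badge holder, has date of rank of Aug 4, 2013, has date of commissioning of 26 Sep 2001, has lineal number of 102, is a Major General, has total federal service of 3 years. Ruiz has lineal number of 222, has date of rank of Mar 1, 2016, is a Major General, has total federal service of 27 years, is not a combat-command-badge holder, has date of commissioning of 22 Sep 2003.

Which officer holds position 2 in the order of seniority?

Mbeki

By grade: Quinn, Mbeki, Okafor, Pereira, Tanaka and Ruiz (Major General); then Abara and Ivanova (Colonel).
Among Quinn, Mbeki, Okafor, Pereira, Tanaka and Ruiz, by date of commissioning (earlier first): Quinn and Mbeki (26 Sep 2001) before Okafor (25 Apr 2003) before Pereira (5 Jun 2003) before Tanaka and Ruiz (22 Sep 2003).
Quinn and Mbeki are each not a combat-command-badge holder, so the next rule applies.
Quinn and Mbeki both have lineal number 102, so the next rule applies.
Among Quinn and Mbeki, by date of rank (earlier first): Quinn (Jul 11, 2008) before Mbeki (Aug 4, 2013).
Tanaka and Ruiz are each not a combat-command-badge holder, so the next rule applies.
Tanaka and Ruiz both have lineal number 222, so the next rule applies.
Among Tanaka and Ruiz, by date of rank (earlier first): Tanaka (Nov 1, 2014) before Ruiz (Mar 1, 2016).
Abara and Ivanova both have date of commissioning 27 Apr 2006, so the next rule applies.
Abara and Ivanova are each not a combat-command-badge holder, so the next rule applies.
Abara and Ivanova both have lineal number 885, so the next rule applies.
Among Abara and Ivanova, by date of rank (earlier first): Abara (Jul 22, 2004) before Ivanova (Apr 15, 2005).
Order: Quinn, Mbeki, Okafor, Pereira, Tanaka, Ruiz, Abara, Ivanova.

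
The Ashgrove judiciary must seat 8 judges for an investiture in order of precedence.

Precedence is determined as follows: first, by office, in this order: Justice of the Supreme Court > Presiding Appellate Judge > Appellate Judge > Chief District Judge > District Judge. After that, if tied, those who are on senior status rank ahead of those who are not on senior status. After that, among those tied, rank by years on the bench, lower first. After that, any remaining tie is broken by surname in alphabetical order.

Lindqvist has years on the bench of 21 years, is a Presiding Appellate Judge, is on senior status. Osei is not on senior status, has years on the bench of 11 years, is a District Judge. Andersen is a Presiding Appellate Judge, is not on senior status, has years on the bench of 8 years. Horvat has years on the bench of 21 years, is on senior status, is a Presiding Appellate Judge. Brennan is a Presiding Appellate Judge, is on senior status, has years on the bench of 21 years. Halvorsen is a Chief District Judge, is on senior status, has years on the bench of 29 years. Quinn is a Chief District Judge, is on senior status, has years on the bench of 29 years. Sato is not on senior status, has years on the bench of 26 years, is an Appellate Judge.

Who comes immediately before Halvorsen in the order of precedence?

By office: Brennan, Horvat, Lindqvist and Andersen (Presiding Appellate Judge); then Sato (Appellate Judge); then Halvorsen and Quinn (Chief District Judge); then Osei (District Judge).
Among Brennan, Horvat, Lindqvist and Andersen, on senior status before not on senior status: Brennan, Horvat and Lindqvist (on senior status) before Andersen (not on senior status).
Brennan, Horvat and Lindqvist all have years on the bench 21 years, so the next rule applies.
Among Brennan, Horvat and Lindqvist, alphabetically by surname: Brennan before Horvat before Lindqvist.
Halvorsen and Quinn are each on senior status, so the next rule applies.
Halvorsen and Quinn both have years on the bench 29 years, so the next rule applies.
Among Halvorsen and Quinn, alphabetically by surname: Halvorsen before Quinn.
Order: Brennan, Horvat, Lindqvist, Andersen, Sato, Halvorsen, Quinn, Osei.

Sato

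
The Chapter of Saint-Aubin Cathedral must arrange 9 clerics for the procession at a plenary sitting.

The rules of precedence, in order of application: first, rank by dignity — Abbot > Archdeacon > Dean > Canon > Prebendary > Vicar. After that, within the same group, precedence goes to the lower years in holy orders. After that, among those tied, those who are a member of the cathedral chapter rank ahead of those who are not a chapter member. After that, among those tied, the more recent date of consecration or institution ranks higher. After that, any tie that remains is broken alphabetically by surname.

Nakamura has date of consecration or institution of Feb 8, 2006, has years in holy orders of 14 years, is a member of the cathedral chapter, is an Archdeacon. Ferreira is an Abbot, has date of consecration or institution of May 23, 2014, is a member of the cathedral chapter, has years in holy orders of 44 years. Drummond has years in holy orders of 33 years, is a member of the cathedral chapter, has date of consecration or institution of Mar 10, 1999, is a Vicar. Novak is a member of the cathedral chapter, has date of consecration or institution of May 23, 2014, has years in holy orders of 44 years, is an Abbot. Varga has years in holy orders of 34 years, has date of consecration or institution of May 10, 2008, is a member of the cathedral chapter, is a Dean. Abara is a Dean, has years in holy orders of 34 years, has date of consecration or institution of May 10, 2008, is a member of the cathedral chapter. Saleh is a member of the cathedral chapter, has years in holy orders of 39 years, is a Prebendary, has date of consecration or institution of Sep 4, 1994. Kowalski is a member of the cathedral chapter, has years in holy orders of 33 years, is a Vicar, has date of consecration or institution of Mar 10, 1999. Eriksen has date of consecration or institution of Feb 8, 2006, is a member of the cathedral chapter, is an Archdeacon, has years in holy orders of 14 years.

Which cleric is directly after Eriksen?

By dignity: Ferreira and Novak (Abbot); then Eriksen and Nakamura (Archdeacon); then Abara and Varga (Dean); then Saleh (Prebendary); then Drummond and Kowalski (Vicar).
Ferreira and Novak both have years in holy orders 44 years, so the next rule applies.
Ferreira and Novak are each a member of the cathedral chapter, so the next rule applies.
Ferreira and Novak both have date of consecration or institution May 23, 2014, so the next rule applies.
Among Ferreira and Novak, alphabetically by surname: Ferreira before Novak.
Eriksen and Nakamura both have years in holy orders 14 years, so the next rule applies.
Eriksen and Nakamura are each a member of the cathedral chapter, so the next rule applies.
Eriksen and Nakamura both have date of consecration or institution Feb 8, 2006, so the next rule applies.
Among Eriksen and Nakamura, alphabetically by surname: Eriksen before Nakamura.
Abara and Varga both have years in holy orders 34 years, so the next rule applies.
Abara and Varga are each a member of the cathedral chapter, so the next rule applies.
Abara and Varga both have date of consecration or institution May 10, 2008, so the next rule applies.
Among Abara and Varga, alphabetically by surname: Abara before Varga.
Drummond and Kowalski both have years in holy orders 33 years, so the next rule applies.
Drummond and Kowalski are each a member of the cathedral chapter, so the next rule applies.
Drummond and Kowalski both have date of consecration or institution Mar 10, 1999, so the next rule applies.
Among Drummond and Kowalski, alphabetically by surname: Drummond before Kowalski.
Order: Ferreira, Novak, Eriksen, Nakamura, Abara, Varga, Saleh, Drummond, Kowalski.

Nakamura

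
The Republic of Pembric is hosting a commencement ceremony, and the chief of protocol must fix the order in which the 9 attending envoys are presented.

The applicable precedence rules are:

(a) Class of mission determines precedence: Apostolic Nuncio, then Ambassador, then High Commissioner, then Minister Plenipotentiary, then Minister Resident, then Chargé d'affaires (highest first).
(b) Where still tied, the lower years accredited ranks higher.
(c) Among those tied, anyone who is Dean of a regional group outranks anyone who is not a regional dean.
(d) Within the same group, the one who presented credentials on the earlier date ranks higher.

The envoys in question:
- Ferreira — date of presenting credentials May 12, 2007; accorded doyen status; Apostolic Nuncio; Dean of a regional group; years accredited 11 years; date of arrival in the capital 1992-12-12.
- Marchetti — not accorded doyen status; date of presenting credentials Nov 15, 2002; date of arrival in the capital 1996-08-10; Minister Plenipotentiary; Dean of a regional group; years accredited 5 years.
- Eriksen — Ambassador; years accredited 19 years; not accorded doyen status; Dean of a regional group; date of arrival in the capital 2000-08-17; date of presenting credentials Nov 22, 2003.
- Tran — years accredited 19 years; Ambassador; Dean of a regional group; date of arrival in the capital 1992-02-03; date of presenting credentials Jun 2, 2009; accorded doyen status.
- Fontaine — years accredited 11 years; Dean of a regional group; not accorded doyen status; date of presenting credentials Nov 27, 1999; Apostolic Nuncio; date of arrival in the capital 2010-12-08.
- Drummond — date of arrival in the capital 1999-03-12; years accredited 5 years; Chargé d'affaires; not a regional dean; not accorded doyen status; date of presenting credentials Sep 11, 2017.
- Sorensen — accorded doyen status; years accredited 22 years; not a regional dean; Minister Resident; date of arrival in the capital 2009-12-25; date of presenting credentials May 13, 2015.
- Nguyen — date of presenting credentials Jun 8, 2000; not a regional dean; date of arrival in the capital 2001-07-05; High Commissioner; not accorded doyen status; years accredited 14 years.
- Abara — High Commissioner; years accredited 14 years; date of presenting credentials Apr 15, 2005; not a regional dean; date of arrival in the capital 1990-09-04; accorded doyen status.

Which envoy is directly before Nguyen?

By class of mission: Fontaine and Ferreira (Apostolic Nuncio); then Eriksen and Tran (Ambassador); then Nguyen and Abara (High Commissioner); then Marchetti (Minister Plenipotentiary); then Sorensen (Minister Resident); then Drummond (Chargé d'affaires).
Fontaine and Ferreira both have years accredited 11 years, so the next rule applies.
Fontaine and Ferreira are each Dean of a regional group, so the next rule applies.
Among Fontaine and Ferreira, by date of presenting credentials (earlier first): Fontaine (Nov 27, 1999) before Ferreira (May 12, 2007).
Eriksen and Tran both have years accredited 19 years, so the next rule applies.
Eriksen and Tran are each Dean of a regional group, so the next rule applies.
Among Eriksen and Tran, by date of presenting credentials (earlier first): Eriksen (Nov 22, 2003) before Tran (Jun 2, 2009).
Nguyen and Abara both have years accredited 14 years, so the next rule applies.
Nguyen and Abara are each not a regional dean, so the next rule applies.
Among Nguyen and Abara, by date of presenting credentials (earlier first): Nguyen (Jun 8, 2000) before Abara (Apr 15, 2005).
Order: Fontaine, Ferreira, Eriksen, Tran, Nguyen, Abara, Marchetti, Sorensen, Drummond.

Tran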